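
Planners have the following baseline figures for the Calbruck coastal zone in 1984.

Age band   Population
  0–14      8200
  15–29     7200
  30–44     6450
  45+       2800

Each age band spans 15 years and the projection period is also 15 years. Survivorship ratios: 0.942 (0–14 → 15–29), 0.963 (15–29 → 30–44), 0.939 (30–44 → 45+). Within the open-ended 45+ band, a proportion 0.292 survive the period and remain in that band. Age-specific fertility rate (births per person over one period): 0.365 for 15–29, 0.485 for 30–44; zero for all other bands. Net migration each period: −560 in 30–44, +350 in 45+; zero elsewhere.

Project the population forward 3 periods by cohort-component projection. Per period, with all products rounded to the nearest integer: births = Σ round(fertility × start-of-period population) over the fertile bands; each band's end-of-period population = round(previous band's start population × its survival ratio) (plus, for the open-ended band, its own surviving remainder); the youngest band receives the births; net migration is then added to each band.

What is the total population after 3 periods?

24817

[period 1]
Births: 7200 × 0.365 = 2628 ; 6450 × 0.485 = 3128 → 5756
15–29: 8200 × 0.942 = 7724
30–44: 7200 × 0.963 = 6934
45+: 6450 × 0.939 + 2800 × 0.292 = 6057 + 818 = 6875
Net migration: 30–44 − 560 → 6374; 45+ + 350 → 7225
Giving 5756 / 7724 / 6374 / 7225.
[period 2]
Births: 7724 × 0.365 = 2819 ; 6374 × 0.485 = 3091 → 5910
15–29: 5756 × 0.942 = 5422
30–44: 7724 × 0.963 = 7438
45+: 6374 × 0.939 + 7225 × 0.292 = 5985 + 2110 = 8095
Net migration: 30–44 − 560 → 6878; 45+ + 350 → 8445
Giving 5910 / 5422 / 6878 / 8445.
[period 3]
Births: 5422 × 0.365 = 1979 ; 6878 × 0.485 = 3336 → 5315
15–29: 5910 × 0.942 = 5567
30–44: 5422 × 0.963 = 5221
45+: 6878 × 0.939 + 8445 × 0.292 = 6458 + 2466 = 8924
Net migration: 30–44 − 560 → 4661; 45+ + 350 → 9274
Giving 5315 / 5567 / 4661 / 9274.
Total after period 3: 5315 + 5567 + 4661 + 9274 = 24817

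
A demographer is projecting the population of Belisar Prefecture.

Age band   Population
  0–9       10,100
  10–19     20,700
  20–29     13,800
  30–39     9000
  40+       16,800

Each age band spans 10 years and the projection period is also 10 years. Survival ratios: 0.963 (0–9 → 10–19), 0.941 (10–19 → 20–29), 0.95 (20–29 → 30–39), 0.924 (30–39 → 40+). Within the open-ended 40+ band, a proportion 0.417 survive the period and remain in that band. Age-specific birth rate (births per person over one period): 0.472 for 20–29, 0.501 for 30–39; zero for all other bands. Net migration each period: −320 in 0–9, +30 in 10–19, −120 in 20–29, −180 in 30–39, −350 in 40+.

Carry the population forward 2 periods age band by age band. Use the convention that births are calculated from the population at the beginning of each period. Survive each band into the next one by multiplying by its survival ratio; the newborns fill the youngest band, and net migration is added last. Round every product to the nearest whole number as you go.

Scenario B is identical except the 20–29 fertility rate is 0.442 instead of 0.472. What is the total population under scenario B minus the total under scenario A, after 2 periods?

Period 1.
Births: 13800 × 0.472 = 6514 ; 9000 × 0.501 = 4509 — total 11023
10–19: 10100 × 0.963 = 9726
20–29: 20700 × 0.941 = 19479
30–39: 13800 × 0.95 = 13110
40+: 9000 × 0.924 + 16800 × 0.417 = 8316 + 7006 = 15322
Net migration: 0–9 − 320 → 10703; 10–19 + 30 → 9756; 20–29 − 120 → 19359; 30–39 − 180 → 12930; 40+ − 350 → 14972
→ [10703, 9756, 19359, 12930, 14972]
Period 2.
Births: 19359 × 0.472 = 9137 ; 12930 × 0.501 = 6478 — total 15615
10–19: 10703 × 0.963 = 10307
20–29: 9756 × 0.941 = 9180
30–39: 19359 × 0.95 = 18391
40+: 12930 × 0.924 + 14972 × 0.417 = 11947 + 6243 = 18190
Net migration: 0–9 − 320 → 15295; 10–19 + 30 → 10337; 20–29 − 120 → 9060; 30–39 − 180 → 18211; 40+ − 350 → 17840
→ [15295, 10337, 9060, 18211, 17840]
Scenario A total after 2 periods: 70743
Scenario B projection —
Period 1.
Births: 13800 × 0.442 = 6100 ; 9000 × 0.501 = 4509 — total 10609
10–19: 10100 × 0.963 = 9726
20–29: 20700 × 0.941 = 19479
30–39: 13800 × 0.95 = 13110
40+: 9000 × 0.924 + 16800 × 0.417 = 8316 + 7006 = 15322
Net migration: 0–9 − 320 → 10289; 10–19 + 30 → 9756; 20–29 − 120 → 19359; 30–39 − 180 → 12930; 40+ − 350 → 14972
→ [10289, 9756, 19359, 12930, 14972]
Period 2.
Births: 19359 × 0.442 = 8557 ; 12930 × 0.501 = 6478 — total 15035
10–19: 10289 × 0.963 = 9908
20–29: 9756 × 0.941 = 9180
30–39: 19359 × 0.95 = 18391
40+: 12930 × 0.924 + 14972 × 0.417 = 11947 + 6243 = 18190
Net migration: 0–9 − 320 → 14715; 10–19 + 30 → 9938; 20–29 − 120 → 9060; 30–39 − 180 → 18211; 40+ − 350 → 17840
→ [14715, 9938, 9060, 18211, 17840]
Scenario B total after 2 periods: 69764
Difference B − A = 69764 − 70743 = -979

-979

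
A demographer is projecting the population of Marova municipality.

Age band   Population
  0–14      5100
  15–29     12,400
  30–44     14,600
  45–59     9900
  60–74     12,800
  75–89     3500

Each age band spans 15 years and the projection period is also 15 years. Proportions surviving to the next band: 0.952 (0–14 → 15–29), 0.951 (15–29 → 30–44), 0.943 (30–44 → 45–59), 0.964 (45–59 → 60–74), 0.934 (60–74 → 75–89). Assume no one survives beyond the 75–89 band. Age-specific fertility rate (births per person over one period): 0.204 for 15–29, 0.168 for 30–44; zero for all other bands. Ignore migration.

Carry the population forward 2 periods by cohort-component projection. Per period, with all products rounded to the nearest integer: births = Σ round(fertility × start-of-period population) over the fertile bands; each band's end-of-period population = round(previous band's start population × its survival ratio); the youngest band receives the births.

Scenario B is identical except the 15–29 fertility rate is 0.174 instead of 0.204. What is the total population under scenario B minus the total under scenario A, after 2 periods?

After projecting period 1:
Births: 12400 × 0.204 = 2530, 14600 × 0.168 = 2453 ⇒ total 4983
15–29: 5100 × 0.952 = 4855
30–44: 12400 × 0.951 = 11792
45–59: 14600 × 0.943 = 13768
60–74: 9900 × 0.964 = 9544
75–89: 12800 × 0.934 = 11955
Population now: 0–14=4983, 15–29=4855, 30–44=11792, 45–59=13768, 60–74=9544, 75–89=11955
After projecting period 2:
Births: 4855 × 0.204 = 990, 11792 × 0.168 = 1981 ⇒ total 2971
15–29: 4983 × 0.952 = 4744
30–44: 4855 × 0.951 = 4617
45–59: 11792 × 0.943 = 11120
60–74: 13768 × 0.964 = 13272
75–89: 9544 × 0.934 = 8914
Population now: 0–14=2971, 15–29=4744, 30–44=4617, 45–59=11120, 60–74=13272, 75–89=8914
Scenario A total after 2 periods: 45638
Scenario B projection —
After projecting period 1:
Births: 12400 × 0.174 = 2158, 14600 × 0.168 = 2453 ⇒ total 4611
15–29: 5100 × 0.952 = 4855
30–44: 12400 × 0.951 = 11792
45–59: 14600 × 0.943 = 13768
60–74: 9900 × 0.964 = 9544
75–89: 12800 × 0.934 = 11955
Population now: 0–14=4611, 15–29=4855, 30–44=11792, 45–59=13768, 60–74=9544, 75–89=11955
After projecting period 2:
Births: 4855 × 0.174 = 845, 11792 × 0.168 = 1981 ⇒ total 2826
15–29: 4611 × 0.952 = 4390
30–44: 4855 × 0.951 = 4617
45–59: 11792 × 0.943 = 11120
60–74: 13768 × 0.964 = 13272
75–89: 9544 × 0.934 = 8914
Population now: 0–14=2826, 15–29=4390, 30–44=4617, 45–59=11120, 60–74=13272, 75–89=8914
Scenario B total after 2 periods: 45139
Difference B − A = 45139 − 45638 = -499

-499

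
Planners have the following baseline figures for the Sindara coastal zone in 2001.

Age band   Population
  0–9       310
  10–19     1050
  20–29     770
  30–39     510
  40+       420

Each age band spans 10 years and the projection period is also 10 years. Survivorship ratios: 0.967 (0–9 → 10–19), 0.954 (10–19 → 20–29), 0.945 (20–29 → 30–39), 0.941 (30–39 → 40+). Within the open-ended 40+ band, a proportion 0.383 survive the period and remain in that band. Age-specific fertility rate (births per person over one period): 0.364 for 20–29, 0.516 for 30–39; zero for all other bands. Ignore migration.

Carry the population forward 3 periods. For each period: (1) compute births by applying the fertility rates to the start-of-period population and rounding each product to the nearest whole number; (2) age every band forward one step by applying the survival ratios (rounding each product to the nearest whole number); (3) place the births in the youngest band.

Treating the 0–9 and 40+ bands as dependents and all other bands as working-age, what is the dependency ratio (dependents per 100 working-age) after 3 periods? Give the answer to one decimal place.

123.7

[period 1]
Births: 770 × 0.364 = 280 ; 510 × 0.516 = 263 — total 543
10–19: 310 × 0.967 = 300
20–29: 1050 × 0.954 = 1002
30–39: 770 × 0.945 = 728
40+: 510 × 0.941 + 420 × 0.383 = 480 + 161 = 641
Population now: 0–9=543, 10–19=300, 20–29=1002, 30–39=728, 40+=641
[period 2]
Births: 1002 × 0.364 = 365 ; 728 × 0.516 = 376 — total 741
10–19: 543 × 0.967 = 525
20–29: 300 × 0.954 = 286
30–39: 1002 × 0.945 = 947
40+: 728 × 0.941 + 641 × 0.383 = 685 + 246 = 931
Population now: 0–9=741, 10–19=525, 20–29=286, 30–39=947, 40+=931
[period 3]
Births: 286 × 0.364 = 104 ; 947 × 0.516 = 489 — total 593
10–19: 741 × 0.967 = 717
20–29: 525 × 0.954 = 501
30–39: 286 × 0.945 = 270
40+: 947 × 0.941 + 931 × 0.383 = 891 + 357 = 1248
Population now: 0–9=593, 10–19=717, 20–29=501, 30–39=270, 40+=1248
Dependents (band 0–9 + band 40+) = 593 + 1248 = 1841; working-age = 1488; ratio = 1841/1488 × 100 = 123.7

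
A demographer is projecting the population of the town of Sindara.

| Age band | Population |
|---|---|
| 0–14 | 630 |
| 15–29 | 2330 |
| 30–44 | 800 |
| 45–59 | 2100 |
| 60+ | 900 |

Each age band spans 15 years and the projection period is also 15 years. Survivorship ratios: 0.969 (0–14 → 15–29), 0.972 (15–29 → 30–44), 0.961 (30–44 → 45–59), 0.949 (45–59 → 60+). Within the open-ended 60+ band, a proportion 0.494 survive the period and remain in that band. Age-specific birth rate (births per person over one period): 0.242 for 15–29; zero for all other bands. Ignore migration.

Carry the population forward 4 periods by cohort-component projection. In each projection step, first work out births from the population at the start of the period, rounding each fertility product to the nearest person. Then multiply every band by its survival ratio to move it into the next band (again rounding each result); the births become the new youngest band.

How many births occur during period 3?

Let group 1 be 0–14 through group 5 = 60+.
Period 1.
Births: 2330 × 0.242 = 564
Group 2: 630 × 0.969 = 610
Group 3: 2330 × 0.972 = 2265
Group 4: 800 × 0.961 = 769
Group 5: 2100 × 0.949 + 900 × 0.494 = 1993 + 445 = 2438
→ [564, 610, 2265, 769, 2438]
Period 2.
Births: 610 × 0.242 = 148
Group 2: 564 × 0.969 = 547
Group 3: 610 × 0.972 = 593
Group 4: 2265 × 0.961 = 2177
Group 5: 769 × 0.949 + 2438 × 0.494 = 730 + 1204 = 1934
→ [148, 547, 593, 2177, 1934]
Period 3.
Births: 547 × 0.242 = 132
Group 2: 148 × 0.969 = 143
Group 3: 547 × 0.972 = 532
Group 4: 593 × 0.961 = 570
Group 5: 2177 × 0.949 + 1934 × 0.494 = 2066 + 955 = 3021
→ [132, 143, 532, 570, 3021]

132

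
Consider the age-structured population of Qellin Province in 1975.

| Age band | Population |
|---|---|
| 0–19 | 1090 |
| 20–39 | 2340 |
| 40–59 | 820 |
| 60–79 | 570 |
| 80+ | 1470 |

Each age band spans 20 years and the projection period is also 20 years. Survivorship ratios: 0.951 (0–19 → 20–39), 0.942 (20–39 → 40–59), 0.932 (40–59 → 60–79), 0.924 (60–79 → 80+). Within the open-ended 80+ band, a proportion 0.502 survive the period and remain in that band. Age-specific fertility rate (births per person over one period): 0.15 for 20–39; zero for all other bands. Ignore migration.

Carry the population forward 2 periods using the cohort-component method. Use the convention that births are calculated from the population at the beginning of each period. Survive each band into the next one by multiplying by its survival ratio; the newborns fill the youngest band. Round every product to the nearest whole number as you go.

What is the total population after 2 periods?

(Groups numbered youngest = 1 to oldest = 5.)
[period 1]
Births: 2340 × 0.15 = 351
Group 2: 1090 × 0.951 = 1037
Group 3: 2340 × 0.942 = 2204
Group 4: 820 × 0.932 = 764
Group 5: 570 × 0.924 + 1470 × 0.502 = 527 + 738 = 1265
Giving 351 / 1037 / 2204 / 764 / 1265.
[period 2]
Births: 1037 × 0.15 = 156
Group 2: 351 × 0.951 = 334
Group 3: 1037 × 0.942 = 977
Group 4: 2204 × 0.932 = 2054
Group 5: 764 × 0.924 + 1265 × 0.502 = 706 + 635 = 1341
Giving 156 / 334 / 977 / 2054 / 1341.
Total after period 2: 156 + 334 + 977 + 2054 + 1341 = 4862

4862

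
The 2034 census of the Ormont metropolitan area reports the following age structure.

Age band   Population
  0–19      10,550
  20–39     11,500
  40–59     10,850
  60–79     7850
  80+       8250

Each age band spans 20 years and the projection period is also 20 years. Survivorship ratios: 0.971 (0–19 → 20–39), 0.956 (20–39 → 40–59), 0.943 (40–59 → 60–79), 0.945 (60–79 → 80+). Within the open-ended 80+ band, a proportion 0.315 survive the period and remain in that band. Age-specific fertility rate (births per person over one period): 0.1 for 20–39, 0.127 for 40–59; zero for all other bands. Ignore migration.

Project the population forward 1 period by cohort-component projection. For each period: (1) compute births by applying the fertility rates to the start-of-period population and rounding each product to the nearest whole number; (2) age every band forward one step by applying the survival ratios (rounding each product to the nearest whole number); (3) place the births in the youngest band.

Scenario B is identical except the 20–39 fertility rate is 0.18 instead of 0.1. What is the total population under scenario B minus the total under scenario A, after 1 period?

920

Period 1.
Births: 11500 * 0.1 = 1150, 10850 * 0.127 = 1378 → total 2528
20–39: 10550 * 0.971 = 10244
40–59: 11500 * 0.956 = 10994
60–79: 10850 * 0.943 = 10232
80+: 7850 * 0.945 + 8250 * 0.315 = 7418 + 2599 = 10017
Giving 2528 / 10244 / 10994 / 10232 / 10017.
Scenario A total after 1 period: 44015
Scenario B projection —
Period 1.
Births: 11500 * 0.18 = 2070, 10850 * 0.127 = 1378 → total 3448
20–39: 10550 * 0.971 = 10244
40–59: 11500 * 0.956 = 10994
60–79: 10850 * 0.943 = 10232
80+: 7850 * 0.945 + 8250 * 0.315 = 7418 + 2599 = 10017
Giving 3448 / 10244 / 10994 / 10232 / 10017.
Scenario B total after 1 period: 44935
Difference B − A = 44935 − 44015 = 920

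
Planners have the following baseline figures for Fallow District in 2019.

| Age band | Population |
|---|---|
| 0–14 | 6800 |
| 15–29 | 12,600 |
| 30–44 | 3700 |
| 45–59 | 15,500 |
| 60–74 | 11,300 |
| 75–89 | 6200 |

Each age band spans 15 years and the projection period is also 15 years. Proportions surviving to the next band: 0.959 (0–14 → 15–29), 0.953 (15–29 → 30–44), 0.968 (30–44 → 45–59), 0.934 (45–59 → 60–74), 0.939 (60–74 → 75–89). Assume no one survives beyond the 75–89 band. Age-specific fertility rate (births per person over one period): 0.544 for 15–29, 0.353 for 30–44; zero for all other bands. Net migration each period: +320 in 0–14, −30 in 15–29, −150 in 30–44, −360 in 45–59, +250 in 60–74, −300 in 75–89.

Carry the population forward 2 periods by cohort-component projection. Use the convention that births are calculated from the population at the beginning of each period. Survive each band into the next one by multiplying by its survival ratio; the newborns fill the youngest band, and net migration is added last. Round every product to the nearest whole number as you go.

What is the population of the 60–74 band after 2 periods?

3259

Period 1:
Births: 12600 × 0.544 = 6854  |  3700 × 0.353 = 1306 ⇒ total 8160
15–29: 6800 × 0.959 = 6521
30–44: 12600 × 0.953 = 12008
45–59: 3700 × 0.968 = 3582
60–74: 15500 × 0.934 = 14477
75–89: 11300 × 0.939 = 10611
Net migration: 0–14 + 320 → 8480; 15–29 − 30 → 6491; 30–44 − 150 → 11858; 45–59 − 360 → 3222; 60–74 + 250 → 14727; 75–89 − 300 → 10311
Population now: 0–14=8480, 15–29=6491, 30–44=11858, 45–59=3222, 60–74=14727, 75–89=10311
Period 2:
Births: 6491 × 0.544 = 3531  |  11858 × 0.353 = 4186 ⇒ total 7717
15–29: 8480 × 0.959 = 8132
30–44: 6491 × 0.953 = 6186
45–59: 11858 × 0.968 = 11479
60–74: 3222 × 0.934 = 3009
75–89: 14727 × 0.939 = 13829
Net migration: 0–14 + 320 → 8037; 15–29 − 30 → 8102; 30–44 − 150 → 6036; 45–59 − 360 → 11119; 60–74 + 250 → 3259; 75–89 − 300 → 13529
Population now: 0–14=8037, 15–29=8102, 30–44=6036, 45–59=11119, 60–74=3259, 75–89=13529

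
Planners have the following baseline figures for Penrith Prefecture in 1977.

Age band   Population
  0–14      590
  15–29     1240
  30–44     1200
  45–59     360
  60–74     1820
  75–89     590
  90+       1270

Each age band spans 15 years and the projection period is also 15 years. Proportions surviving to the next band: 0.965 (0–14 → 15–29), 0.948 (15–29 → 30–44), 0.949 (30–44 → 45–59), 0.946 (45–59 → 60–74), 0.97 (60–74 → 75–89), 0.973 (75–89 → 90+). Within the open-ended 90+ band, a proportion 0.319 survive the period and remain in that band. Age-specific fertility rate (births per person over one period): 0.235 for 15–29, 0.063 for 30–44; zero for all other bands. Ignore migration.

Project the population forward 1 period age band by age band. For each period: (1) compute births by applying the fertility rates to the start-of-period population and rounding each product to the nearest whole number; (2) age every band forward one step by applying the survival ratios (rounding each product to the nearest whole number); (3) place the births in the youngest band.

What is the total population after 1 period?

After projecting period 1:
Births: 1240 × 0.235 = 291  |  1200 × 0.063 = 76 ⇒ total 367
15–29: 590 × 0.965 = 569
30–44: 1240 × 0.948 = 1176
45–59: 1200 × 0.949 = 1139
60–74: 360 × 0.946 = 341
75–89: 1820 × 0.97 = 1765
90+: 590 × 0.973 + 1270 × 0.319 = 574 + 405 = 979
→ [367, 569, 1176, 1139, 341, 1765, 979]
Total after period 1: 367 + 569 + 1176 + 1139 + 341 + 1765 + 979 = 6336

6336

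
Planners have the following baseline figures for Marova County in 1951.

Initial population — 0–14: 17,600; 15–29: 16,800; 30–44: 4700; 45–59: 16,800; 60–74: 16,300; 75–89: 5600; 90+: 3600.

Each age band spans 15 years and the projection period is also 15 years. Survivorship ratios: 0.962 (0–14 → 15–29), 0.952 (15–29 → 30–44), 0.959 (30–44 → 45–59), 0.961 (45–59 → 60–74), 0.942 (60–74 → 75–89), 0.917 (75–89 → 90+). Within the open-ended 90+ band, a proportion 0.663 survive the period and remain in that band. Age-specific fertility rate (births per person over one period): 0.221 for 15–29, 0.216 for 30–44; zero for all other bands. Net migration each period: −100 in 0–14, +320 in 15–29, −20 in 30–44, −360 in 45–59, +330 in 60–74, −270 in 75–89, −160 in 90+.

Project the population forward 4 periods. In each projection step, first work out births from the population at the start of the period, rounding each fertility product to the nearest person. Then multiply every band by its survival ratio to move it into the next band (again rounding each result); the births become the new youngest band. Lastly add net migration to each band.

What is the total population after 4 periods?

Period 1:
Births: 16800 * 0.221 = 3713 ; 4700 * 0.216 = 1015 — total 4728
15–29: 17600 * 0.962 = 16931
30–44: 16800 * 0.952 = 15994
45–59: 4700 * 0.959 = 4507
60–74: 16800 * 0.961 = 16145
75–89: 16300 * 0.942 = 15355
90+: 5600 * 0.917 + 3600 * 0.663 = 5135 + 2387 = 7522
Net migration: 0–14 − 100 → 4628; 15–29 + 320 → 17251; 30–44 − 20 → 15974; 45–59 − 360 → 4147; 60–74 + 330 → 16475; 75–89 − 270 → 15085; 90+ − 160 → 7362
→ [4628, 17251, 15974, 4147, 16475, 15085, 7362]
Period 2:
Births: 17251 * 0.221 = 3812 ; 15974 * 0.216 = 3450 — total 7262
15–29: 4628 * 0.962 = 4452
30–44: 17251 * 0.952 = 16423
45–59: 15974 * 0.959 = 15319
60–74: 4147 * 0.961 = 3985
75–89: 16475 * 0.942 = 15519
90+: 15085 * 0.917 + 7362 * 0.663 = 13833 + 4881 = 18714
Net migration: 0–14 − 100 → 7162; 15–29 + 320 → 4772; 30–44 − 20 → 16403; 45–59 − 360 → 14959; 60–74 + 330 → 4315; 75–89 − 270 → 15249; 90+ − 160 → 18554
→ [7162, 4772, 16403, 14959, 4315, 15249, 18554]
Period 3:
Births: 4772 * 0.221 = 1055 ; 16403 * 0.216 = 3543 — total 4598
15–29: 7162 * 0.962 = 6890
30–44: 4772 * 0.952 = 4543
45–59: 16403 * 0.959 = 15730
60–74: 14959 * 0.961 = 14376
75–89: 4315 * 0.942 = 4065
90+: 15249 * 0.917 + 18554 * 0.663 = 13983 + 12301 = 26284
Net migration: 0–14 − 100 → 4498; 15–29 + 320 → 7210; 30–44 − 20 → 4523; 45–59 − 360 → 15370; 60–74 + 330 → 14706; 75–89 − 270 → 3795; 90+ − 160 → 26124
→ [4498, 7210, 4523, 15370, 14706, 3795, 26124]
Period 4:
Births: 7210 * 0.221 = 1593 ; 4523 * 0.216 = 977 — total 2570
15–29: 4498 * 0.962 = 4327
30–44: 7210 * 0.952 = 6864
45–59: 4523 * 0.959 = 4338
60–74: 15370 * 0.961 = 14771
75–89: 14706 * 0.942 = 13853
90+: 3795 * 0.917 + 26124 * 0.663 = 3480 + 17320 = 20800
Net migration: 0–14 − 100 → 2470; 15–29 + 320 → 4647; 30–44 − 20 → 6844; 45–59 − 360 → 3978; 60–74 + 330 → 15101; 75–89 − 270 → 13583; 90+ − 160 → 20640
→ [2470, 4647, 6844, 3978, 15101, 13583, 20640]
Total after period 4: 2470 + 4647 + 6844 + 3978 + 15101 + 13583 + 20640 = 67263

67263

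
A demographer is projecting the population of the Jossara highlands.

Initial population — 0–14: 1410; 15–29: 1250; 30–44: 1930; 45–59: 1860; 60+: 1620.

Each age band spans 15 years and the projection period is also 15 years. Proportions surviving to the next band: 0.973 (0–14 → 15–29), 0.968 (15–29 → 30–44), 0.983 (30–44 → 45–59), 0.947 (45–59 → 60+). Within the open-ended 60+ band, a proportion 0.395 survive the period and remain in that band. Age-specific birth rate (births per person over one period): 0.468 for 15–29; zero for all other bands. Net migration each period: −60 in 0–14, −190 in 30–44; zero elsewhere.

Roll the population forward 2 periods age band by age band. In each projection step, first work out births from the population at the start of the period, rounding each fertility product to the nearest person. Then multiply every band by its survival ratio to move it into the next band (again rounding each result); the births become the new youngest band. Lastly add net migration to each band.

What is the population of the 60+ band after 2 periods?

Period 1:
Births: 1250 × 0.468 = 585
15–29: 1410 × 0.973 = 1372
30–44: 1250 × 0.968 = 1210
45–59: 1930 × 0.983 = 1897
60+: 1860 × 0.947 + 1620 × 0.395 = 1761 + 640 = 2401
Net migration: 0–14 − 60 → 525; 30–44 − 190 → 1020
→ [525, 1372, 1020, 1897, 2401]
Period 2:
Births: 1372 × 0.468 = 642
15–29: 525 × 0.973 = 511
30–44: 1372 × 0.968 = 1328
45–59: 1020 × 0.983 = 1003
60+: 1897 × 0.947 + 2401 × 0.395 = 1796 + 948 = 2744
Net migration: 0–14 − 60 → 582; 30–44 − 190 → 1138
→ [582, 511, 1138, 1003, 2744]

2744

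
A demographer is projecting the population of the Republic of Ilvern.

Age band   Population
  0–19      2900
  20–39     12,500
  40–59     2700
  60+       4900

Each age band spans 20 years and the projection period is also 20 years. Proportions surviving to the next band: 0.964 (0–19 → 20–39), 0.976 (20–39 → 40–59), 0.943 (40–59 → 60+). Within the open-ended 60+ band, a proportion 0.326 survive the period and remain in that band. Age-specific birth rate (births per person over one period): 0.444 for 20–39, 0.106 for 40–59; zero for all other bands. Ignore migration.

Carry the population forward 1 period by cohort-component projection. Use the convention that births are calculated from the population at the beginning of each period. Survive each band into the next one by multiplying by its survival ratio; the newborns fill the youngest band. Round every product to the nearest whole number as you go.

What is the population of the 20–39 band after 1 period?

Numbering the bands 1..4 from youngest to oldest:
After projecting period 1:
Births: 12500 × 0.444 = 5550, 2700 × 0.106 = 286 → 5836
Band 2: 2900 × 0.964 = 2796
Band 3: 12500 × 0.976 = 12200
Band 4: 2700 × 0.943 + 4900 × 0.326 = 2546 + 1597 = 4143
Population now: 0–19=5836, 20–39=2796, 40–59=12200, 60+=4143

2796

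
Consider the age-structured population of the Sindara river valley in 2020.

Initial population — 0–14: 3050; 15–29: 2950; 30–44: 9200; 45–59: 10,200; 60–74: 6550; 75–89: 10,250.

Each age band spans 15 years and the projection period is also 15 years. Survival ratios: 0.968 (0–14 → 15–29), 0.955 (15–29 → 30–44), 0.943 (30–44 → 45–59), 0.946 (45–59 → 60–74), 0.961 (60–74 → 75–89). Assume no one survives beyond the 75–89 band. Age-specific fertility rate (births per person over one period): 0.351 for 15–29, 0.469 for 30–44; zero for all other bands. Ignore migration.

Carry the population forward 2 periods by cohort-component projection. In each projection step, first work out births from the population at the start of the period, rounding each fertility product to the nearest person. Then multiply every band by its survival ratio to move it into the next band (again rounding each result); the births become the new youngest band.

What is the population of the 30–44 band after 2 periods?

2819

Period 1.
Births: 2950 × 0.351 = 1035  |  9200 × 0.469 = 4315 — total 5350
15–29: 3050 × 0.968 = 2952
30–44: 2950 × 0.955 = 2817
45–59: 9200 × 0.943 = 8676
60–74: 10200 × 0.946 = 9649
75–89: 6550 × 0.961 = 6295
→ [5350, 2952, 2817, 8676, 9649, 6295]
Period 2.
Births: 2952 × 0.351 = 1036  |  2817 × 0.469 = 1321 — total 2357
15–29: 5350 × 0.968 = 5179
30–44: 2952 × 0.955 = 2819
45–59: 2817 × 0.943 = 2656
60–74: 8676 × 0.946 = 8207
75–89: 9649 × 0.961 = 9273
→ [2357, 5179, 2819, 2656, 8207, 9273]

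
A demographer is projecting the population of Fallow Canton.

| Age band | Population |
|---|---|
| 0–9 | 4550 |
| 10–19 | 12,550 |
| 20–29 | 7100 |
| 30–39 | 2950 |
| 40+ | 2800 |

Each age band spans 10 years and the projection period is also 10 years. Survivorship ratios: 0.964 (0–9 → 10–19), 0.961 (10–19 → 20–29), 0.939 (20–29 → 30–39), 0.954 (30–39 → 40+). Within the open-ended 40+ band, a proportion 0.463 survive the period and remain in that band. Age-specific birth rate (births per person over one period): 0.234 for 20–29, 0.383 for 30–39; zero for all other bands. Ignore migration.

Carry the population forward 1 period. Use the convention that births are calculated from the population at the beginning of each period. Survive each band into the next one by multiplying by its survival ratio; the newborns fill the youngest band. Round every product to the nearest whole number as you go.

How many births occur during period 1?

[period 1]
Births: 7100 × 0.234 = 1661, 2950 × 0.383 = 1130 ⇒ total 2791
10–19: 4550 × 0.964 = 4386
20–29: 12550 × 0.961 = 12061
30–39: 7100 × 0.939 = 6667
40+: 2950 × 0.954 + 2800 × 0.463 = 2814 + 1296 = 4110
Population now: 0–9=2791, 10–19=4386, 20–29=12061, 30–39=6667, 40+=4110

2791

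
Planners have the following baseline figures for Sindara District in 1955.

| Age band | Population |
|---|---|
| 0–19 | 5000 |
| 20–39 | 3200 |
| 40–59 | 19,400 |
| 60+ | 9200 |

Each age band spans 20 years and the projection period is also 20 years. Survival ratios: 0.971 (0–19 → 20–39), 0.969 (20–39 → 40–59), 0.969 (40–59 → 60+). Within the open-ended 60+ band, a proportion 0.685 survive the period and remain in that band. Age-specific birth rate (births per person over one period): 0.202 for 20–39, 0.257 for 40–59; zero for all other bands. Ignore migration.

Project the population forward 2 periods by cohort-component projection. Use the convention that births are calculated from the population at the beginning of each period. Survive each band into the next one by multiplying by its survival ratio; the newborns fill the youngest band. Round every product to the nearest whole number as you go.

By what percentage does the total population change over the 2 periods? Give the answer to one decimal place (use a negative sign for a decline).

[period 1]
Births: 3200 × 0.202 = 646 ; 19400 × 0.257 = 4986 ⇒ total 5632
20–39: 5000 × 0.971 = 4855
40–59: 3200 × 0.969 = 3101
60+: 19400 × 0.969 + 9200 × 0.685 = 18799 + 6302 = 25101
Population now: 0–19=5632, 20–39=4855, 40–59=3101, 60+=25101
[period 2]
Births: 4855 × 0.202 = 981 ; 3101 × 0.257 = 797 ⇒ total 1778
20–39: 5632 × 0.971 = 5469
40–59: 4855 × 0.969 = 4704
60+: 3101 × 0.969 + 25101 × 0.685 = 3005 + 17194 = 20199
Population now: 0–19=1778, 20–39=5469, 40–59=4704, 60+=20199
Total: 36800 → 32150; change = -4650; percentage change = -12.6%

-12.6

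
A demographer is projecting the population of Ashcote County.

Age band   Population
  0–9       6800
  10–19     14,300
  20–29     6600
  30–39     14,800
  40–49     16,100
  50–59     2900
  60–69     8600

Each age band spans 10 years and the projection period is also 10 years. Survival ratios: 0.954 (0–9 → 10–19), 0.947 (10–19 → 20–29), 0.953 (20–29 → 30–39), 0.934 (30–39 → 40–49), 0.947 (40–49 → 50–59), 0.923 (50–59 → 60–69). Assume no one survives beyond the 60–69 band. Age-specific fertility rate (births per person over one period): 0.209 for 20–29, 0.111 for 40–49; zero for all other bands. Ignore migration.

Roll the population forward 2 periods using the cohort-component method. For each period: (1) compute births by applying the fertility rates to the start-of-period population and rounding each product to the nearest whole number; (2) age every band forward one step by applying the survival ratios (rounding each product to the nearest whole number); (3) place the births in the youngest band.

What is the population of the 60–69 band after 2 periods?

Numbering the groups 1..7 from youngest to oldest:
Period 1:
Births: 6600 * 0.209 = 1379 ; 16100 * 0.111 = 1787 → total 3166
Group 2: 6800 * 0.954 = 6487
Group 3: 14300 * 0.947 = 13542
Group 4: 6600 * 0.953 = 6290
Group 5: 14800 * 0.934 = 13823
Group 6: 16100 * 0.947 = 15247
Group 7: 2900 * 0.923 = 2677
Population now: 0–9=3166, 10–19=6487, 20–29=13542, 30–39=6290, 40–49=13823, 50–59=15247, 60–69=2677
Period 2:
Births: 13542 * 0.209 = 2830 ; 13823 * 0.111 = 1534 → total 4364
Group 2: 3166 * 0.954 = 3020
Group 3: 6487 * 0.947 = 6143
Group 4: 13542 * 0.953 = 12906
Group 5: 6290 * 0.934 = 5875
Group 6: 13823 * 0.947 = 13090
Group 7: 15247 * 0.923 = 14073
Population now: 0–9=4364, 10–19=3020, 20–29=6143, 30–39=12906, 40–49=5875, 50–59=13090, 60–69=14073

14073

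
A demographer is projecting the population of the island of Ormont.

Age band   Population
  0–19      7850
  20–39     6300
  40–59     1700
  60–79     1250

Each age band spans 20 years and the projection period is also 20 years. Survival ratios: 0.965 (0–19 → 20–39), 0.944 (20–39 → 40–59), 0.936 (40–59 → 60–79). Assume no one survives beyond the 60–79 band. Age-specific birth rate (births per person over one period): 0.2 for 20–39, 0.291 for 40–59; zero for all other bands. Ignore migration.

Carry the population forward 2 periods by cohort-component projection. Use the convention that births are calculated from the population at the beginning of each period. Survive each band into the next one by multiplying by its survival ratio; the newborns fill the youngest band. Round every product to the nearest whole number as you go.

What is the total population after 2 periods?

17657

[period 1]
Births: 6300 * 0.2 = 1260 ; 1700 * 0.291 = 495 → 1755
20–39: 7850 * 0.965 = 7575
40–59: 6300 * 0.944 = 5947
60–79: 1700 * 0.936 = 1591
End of period: [1755, 7575, 5947, 1591]
[period 2]
Births: 7575 * 0.2 = 1515 ; 5947 * 0.291 = 1731 → 3246
20–39: 1755 * 0.965 = 1694
40–59: 7575 * 0.944 = 7151
60–79: 5947 * 0.936 = 5566
End of period: [3246, 1694, 7151, 5566]
Total after period 2: 3246 + 1694 + 7151 + 5566 = 17657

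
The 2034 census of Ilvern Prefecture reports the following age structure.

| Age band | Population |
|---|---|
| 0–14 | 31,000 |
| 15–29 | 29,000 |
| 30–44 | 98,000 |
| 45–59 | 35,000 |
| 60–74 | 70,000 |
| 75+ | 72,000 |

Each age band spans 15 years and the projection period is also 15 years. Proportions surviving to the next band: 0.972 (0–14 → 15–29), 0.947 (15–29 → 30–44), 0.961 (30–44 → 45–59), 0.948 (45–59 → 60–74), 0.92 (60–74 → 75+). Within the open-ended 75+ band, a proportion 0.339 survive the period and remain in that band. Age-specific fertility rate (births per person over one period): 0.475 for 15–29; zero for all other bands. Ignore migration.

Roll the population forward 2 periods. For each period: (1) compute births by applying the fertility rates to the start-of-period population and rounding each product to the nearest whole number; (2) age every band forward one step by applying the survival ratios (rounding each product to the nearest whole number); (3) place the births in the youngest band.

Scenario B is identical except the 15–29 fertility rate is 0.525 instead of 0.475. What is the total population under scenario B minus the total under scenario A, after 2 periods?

(Bands numbered youngest = 1 to oldest = 6.)
[period 1]
Births: 29000 × 0.475 = 13775
Band 2: 31000 × 0.972 = 30132
Band 3: 29000 × 0.947 = 27463
Band 4: 98000 × 0.961 = 94178
Band 5: 35000 × 0.948 = 33180
Band 6: 70000 × 0.92 + 72000 × 0.339 = 64400 + 24408 = 88808
Giving 13775 / 30132 / 27463 / 94178 / 33180 / 88808.
[period 2]
Births: 30132 × 0.475 = 14313
Band 2: 13775 × 0.972 = 13389
Band 3: 30132 × 0.947 = 28535
Band 4: 27463 × 0.961 = 26392
Band 5: 94178 × 0.948 = 89281
Band 6: 33180 × 0.92 + 88808 × 0.339 = 30526 + 30106 = 60632
Giving 14313 / 13389 / 28535 / 26392 / 89281 / 60632.
Scenario A total after 2 periods: 232542
Scenario B projection —
[period 1]
Births: 29000 × 0.525 = 15225
Band 2: 31000 × 0.972 = 30132
Band 3: 29000 × 0.947 = 27463
Band 4: 98000 × 0.961 = 94178
Band 5: 35000 × 0.948 = 33180
Band 6: 70000 × 0.92 + 72000 × 0.339 = 64400 + 24408 = 88808
Giving 15225 / 30132 / 27463 / 94178 / 33180 / 88808.
[period 2]
Births: 30132 × 0.525 = 15819
Band 2: 15225 × 0.972 = 14799
Band 3: 30132 × 0.947 = 28535
Band 4: 27463 × 0.961 = 26392
Band 5: 94178 × 0.948 = 89281
Band 6: 33180 × 0.92 + 88808 × 0.339 = 30526 + 30106 = 60632
Giving 15819 / 14799 / 28535 / 26392 / 89281 / 60632.
Scenario B total after 2 periods: 235458
Difference B − A = 235458 − 232542 = 2916

2916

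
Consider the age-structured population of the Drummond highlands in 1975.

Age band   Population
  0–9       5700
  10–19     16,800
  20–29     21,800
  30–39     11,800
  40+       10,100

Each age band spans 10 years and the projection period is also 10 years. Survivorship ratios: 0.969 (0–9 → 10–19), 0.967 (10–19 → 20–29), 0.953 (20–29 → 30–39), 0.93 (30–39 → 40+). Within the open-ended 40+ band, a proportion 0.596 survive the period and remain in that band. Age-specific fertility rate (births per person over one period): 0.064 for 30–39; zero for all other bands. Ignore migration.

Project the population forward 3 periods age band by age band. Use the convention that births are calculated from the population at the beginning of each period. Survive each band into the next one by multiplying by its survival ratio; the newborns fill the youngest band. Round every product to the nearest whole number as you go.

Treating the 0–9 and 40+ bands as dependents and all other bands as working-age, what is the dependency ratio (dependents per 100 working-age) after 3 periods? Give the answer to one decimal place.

464.8

— Period 1 —
Births: 11800 × 0.064 = 755
10–19: 5700 × 0.969 = 5523
20–29: 16800 × 0.967 = 16246
30–39: 21800 × 0.953 = 20775
40+: 11800 × 0.93 + 10100 × 0.596 = 10974 + 6020 = 16994
End of period: [755, 5523, 16246, 20775, 16994]
— Period 2 —
Births: 20775 × 0.064 = 1330
10–19: 755 × 0.969 = 732
20–29: 5523 × 0.967 = 5341
30–39: 16246 × 0.953 = 15482
40+: 20775 × 0.93 + 16994 × 0.596 = 19321 + 10128 = 29449
End of period: [1330, 732, 5341, 15482, 29449]
— Period 3 —
Births: 15482 × 0.064 = 991
10–19: 1330 × 0.969 = 1289
20–29: 732 × 0.967 = 708
30–39: 5341 × 0.953 = 5090
40+: 15482 × 0.93 + 29449 × 0.596 = 14398 + 17552 = 31950
End of period: [991, 1289, 708, 5090, 31950]
Dependents (band 0–9 + band 40+) = 991 + 31950 = 32941; working-age = 7087; ratio = 32941/7087 × 100 = 464.8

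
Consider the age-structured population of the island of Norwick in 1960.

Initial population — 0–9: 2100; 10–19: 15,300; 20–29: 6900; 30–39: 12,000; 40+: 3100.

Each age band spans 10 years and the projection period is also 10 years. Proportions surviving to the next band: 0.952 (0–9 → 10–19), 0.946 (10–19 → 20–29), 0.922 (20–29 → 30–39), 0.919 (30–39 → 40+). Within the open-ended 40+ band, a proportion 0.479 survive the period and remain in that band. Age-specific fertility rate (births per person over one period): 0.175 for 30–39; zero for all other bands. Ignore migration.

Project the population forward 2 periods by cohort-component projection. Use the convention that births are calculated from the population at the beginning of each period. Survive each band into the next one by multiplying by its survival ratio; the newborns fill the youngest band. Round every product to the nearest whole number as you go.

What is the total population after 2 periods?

Let group 1 be 0–9 through group 5 = 40+.
After projecting period 1:
Births: 12000 × 0.175 = 2100
Group 2: 2100 × 0.952 = 1999
Group 3: 15300 × 0.946 = 14474
Group 4: 6900 × 0.922 = 6362
Group 5: 12000 × 0.919 + 3100 × 0.479 = 11028 + 1485 = 12513
Population now: 0–9=2100, 10–19=1999, 20–29=14474, 30–39=6362, 40+=12513
After projecting period 2:
Births: 6362 × 0.175 = 1113
Group 2: 2100 × 0.952 = 1999
Group 3: 1999 × 0.946 = 1891
Group 4: 14474 × 0.922 = 13345
Group 5: 6362 × 0.919 + 12513 × 0.479 = 5847 + 5994 = 11841
Population now: 0–9=1113, 10–19=1999, 20–29=1891, 30–39=13345, 40+=11841
Total after period 2: 1113 + 1999 + 1891 + 13345 + 11841 = 30189

30189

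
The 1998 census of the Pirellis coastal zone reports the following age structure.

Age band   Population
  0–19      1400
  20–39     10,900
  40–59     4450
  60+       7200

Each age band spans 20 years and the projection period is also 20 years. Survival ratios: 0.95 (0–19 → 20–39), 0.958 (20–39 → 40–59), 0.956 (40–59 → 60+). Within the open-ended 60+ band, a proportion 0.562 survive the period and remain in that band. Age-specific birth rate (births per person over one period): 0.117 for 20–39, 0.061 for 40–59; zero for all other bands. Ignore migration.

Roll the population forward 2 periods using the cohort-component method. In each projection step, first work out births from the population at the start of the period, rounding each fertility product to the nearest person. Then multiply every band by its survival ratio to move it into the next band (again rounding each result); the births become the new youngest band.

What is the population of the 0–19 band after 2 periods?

793

(Bands numbered youngest = 1 to oldest = 4.)
[period 1]
Births: 10900 × 0.117 = 1275 ; 4450 × 0.061 = 271 ⇒ total 1546
Band 2: 1400 × 0.95 = 1330
Band 3: 10900 × 0.958 = 10442
Band 4: 4450 × 0.956 + 7200 × 0.562 = 4254 + 4046 = 8300
End of period: [1546, 1330, 10442, 8300]
[period 2]
Births: 1330 × 0.117 = 156 ; 10442 × 0.061 = 637 ⇒ total 793
Band 2: 1546 × 0.95 = 1469
Band 3: 1330 × 0.958 = 1274
Band 4: 10442 × 0.956 + 8300 × 0.562 = 9983 + 4665 = 14648
End of period: [793, 1469, 1274, 14648]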